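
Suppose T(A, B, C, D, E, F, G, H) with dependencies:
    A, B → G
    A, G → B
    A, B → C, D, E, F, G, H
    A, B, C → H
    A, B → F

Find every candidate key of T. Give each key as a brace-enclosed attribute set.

{A, B}, {A, G}

{A} never appears on the right of any FD, so every key must include it.
{A, B} is a candidate key since {A, B}⁺ = {A, B, C, D, E, F, G, H} covers every attribute.
{A, G} is a candidate key since {A, G}⁺ = {A, B, C, D, E, F, G, H} covers every attribute.
No proper subset of any of these is a key, and no other minimal superkey exists.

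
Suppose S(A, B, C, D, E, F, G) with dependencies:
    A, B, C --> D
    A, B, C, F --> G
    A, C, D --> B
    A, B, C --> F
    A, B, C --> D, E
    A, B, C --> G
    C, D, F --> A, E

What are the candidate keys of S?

{C} never appears on the right of any FD, so every key must include it.
{A, B, C} is a candidate key since {A, B, C}⁺ = {A, B, C, D, E, F, G} covers every attribute.
{A, C, D} is a candidate key since {A, C, D}⁺ = {A, B, C, D, E, F, G} covers every attribute.
{C, D, F} is a candidate key since {C, D, F}⁺ = {A, B, C, D, E, F, G} covers every attribute.
These are minimal and exhaustive — every other superkey contains one of them.

{A, B, C}, {A, C, D}, {C, D, F}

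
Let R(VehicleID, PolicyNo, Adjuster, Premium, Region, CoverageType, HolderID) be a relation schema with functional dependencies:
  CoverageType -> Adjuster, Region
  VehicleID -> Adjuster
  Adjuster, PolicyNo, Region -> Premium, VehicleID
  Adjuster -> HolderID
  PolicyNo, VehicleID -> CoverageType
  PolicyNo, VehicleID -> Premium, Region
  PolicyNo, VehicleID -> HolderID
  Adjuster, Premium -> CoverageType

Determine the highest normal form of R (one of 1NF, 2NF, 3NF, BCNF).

1NF

Candidate keys: {Adjuster, PolicyNo, Premium}, {Adjuster, PolicyNo, Region}, {CoverageType, PolicyNo}, {PolicyNo, VehicleID}. Prime attributes: {Adjuster, CoverageType, PolicyNo, Premium, Region, VehicleID}.
CoverageType -> Adjuster, Region: {CoverageType}⁺ = {Adjuster, CoverageType, HolderID, Region}, which is not all of the attributes, so the left side is not a superkey — BCNF is violated.
Adjuster -> HolderID determines the non-prime attribute {HolderID} from a non-superkey — 3NF is violated.
{CoverageType} is a proper subset of the key {CoverageType, PolicyNo}, and {CoverageType}⁺ contains the non-prime attribute {HolderID} — a partial dependency, so 2NF is violated.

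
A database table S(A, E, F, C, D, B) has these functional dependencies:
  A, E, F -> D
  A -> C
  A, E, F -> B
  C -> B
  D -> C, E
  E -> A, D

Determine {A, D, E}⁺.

Start with {A, D, E}.
A -> C applies; add {C} → now {A, C, D, E}.
C -> B applies; add {B} → now {A, B, C, D, E}.
No further FD applies.

{A, B, C, D, E}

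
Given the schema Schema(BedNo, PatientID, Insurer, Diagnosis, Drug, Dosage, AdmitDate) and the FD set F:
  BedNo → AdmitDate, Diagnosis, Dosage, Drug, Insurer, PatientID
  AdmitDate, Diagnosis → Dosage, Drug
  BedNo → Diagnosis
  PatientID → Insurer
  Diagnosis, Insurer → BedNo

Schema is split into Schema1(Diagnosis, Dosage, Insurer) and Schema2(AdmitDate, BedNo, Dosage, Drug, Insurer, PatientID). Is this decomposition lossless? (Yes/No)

No

Schema1 ∩ Schema2 = {Dosage, Insurer}; its closure under F is {Dosage, Insurer}.
The closure covers neither Schema1 nor Schema2 entirely; the join is not lossless.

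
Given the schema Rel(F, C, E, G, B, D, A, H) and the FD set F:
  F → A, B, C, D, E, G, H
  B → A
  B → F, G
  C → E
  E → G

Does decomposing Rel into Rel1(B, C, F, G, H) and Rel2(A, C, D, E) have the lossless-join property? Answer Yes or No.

Rel1 ∩ Rel2 = {C}; its closure under F is {C, E, G}.
Rel1 ⊄ {C, E, G} and Rel2 ⊄ {C, E, G}, so the split is lossy.

No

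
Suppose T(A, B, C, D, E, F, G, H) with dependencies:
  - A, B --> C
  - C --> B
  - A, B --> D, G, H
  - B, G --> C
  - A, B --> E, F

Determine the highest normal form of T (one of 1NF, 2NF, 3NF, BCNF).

Candidate keys: {A, B}, {A, C}. Prime attributes: {A, B, C}.
C --> B breaks BCNF: {C}⁺ = {B, C}, so {C} is not a superkey.
Its right-hand attributes {B} are all prime, as are those of every other non-superkey FD — the relation is in 3NF.

3NF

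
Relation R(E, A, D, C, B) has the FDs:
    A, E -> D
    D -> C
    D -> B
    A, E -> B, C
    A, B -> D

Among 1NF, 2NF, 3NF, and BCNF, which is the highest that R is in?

Candidate key: {A, E}. Prime attributes: {A, E}.
D -> C: {D}⁺ = {B, C, D}, which is not all of the attributes, so the left side is not a superkey — BCNF is violated.
D -> C determines the non-prime attribute {C} from a non-superkey — 3NF is violated.
No proper subset of a key has a non-prime attribute in its closure, so there is no partial dependency; 2NF holds.

2NF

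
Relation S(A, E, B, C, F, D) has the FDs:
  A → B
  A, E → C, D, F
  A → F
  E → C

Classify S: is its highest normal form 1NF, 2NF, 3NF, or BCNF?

Candidate key: {A, E}. Prime attributes: {A, E}.
A → B: {A}⁺ = {A, B, F}, which is not all of the attributes, so the left side is not a superkey — BCNF is violated.
A → B determines the non-prime attribute {B} from a non-superkey — 3NF is violated.
{A} is a proper subset of the key {A, E}, and {A}⁺ contains the non-prime attributes {B, F} — a partial dependency, so 2NF is violated.

1NF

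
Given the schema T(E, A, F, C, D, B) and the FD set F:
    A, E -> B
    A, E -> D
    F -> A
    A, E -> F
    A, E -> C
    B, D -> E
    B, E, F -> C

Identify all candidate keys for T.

{A, B, D}, {A, E}, {B, D, F}, {E, F}

Closure of {A, E} is {A, B, C, D, E, F}, the whole schema; {A, E} is a candidate key.
Closure of {E, F} is {A, B, C, D, E, F}, the whole schema; {E, F} is a candidate key.
Closure of {A, B, D} is {A, B, C, D, E, F}, the whole schema; {A, B, D} is a candidate key.
Closure of {B, D, F} is {A, B, C, D, E, F}, the whole schema; {B, D, F} is a candidate key.
No proper subset of any of these is a key, and no other minimal superkey exists.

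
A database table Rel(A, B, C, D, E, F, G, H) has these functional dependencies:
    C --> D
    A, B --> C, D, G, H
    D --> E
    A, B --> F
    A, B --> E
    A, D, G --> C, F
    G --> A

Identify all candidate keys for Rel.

No FD produces {B}, so it must be in every candidate key.
{A, B}⁺ = {A, B, C, D, E, F, G, H}, which is every attribute, so {A, B} is a candidate key.
{B, G}⁺ = {A, B, C, D, E, F, G, H}, which is every attribute, so {B, G} is a candidate key.
Any other superkey properly contains one of these, so there are no further candidate keys.

{A, B}, {B, G}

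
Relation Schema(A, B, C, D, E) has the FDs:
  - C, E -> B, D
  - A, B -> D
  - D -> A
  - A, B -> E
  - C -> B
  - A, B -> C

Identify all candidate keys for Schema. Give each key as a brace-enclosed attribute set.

{A, B}, {A, C}, {B, D}, {C, D}, {C, E}

{A, B}⁺ = {A, B, C, D, E} — all of the relation — so {A, B} is a candidate key.
{A, C}⁺ = {A, B, C, D, E} — all of the relation — so {A, C} is a candidate key.
{B, D}⁺ = {A, B, C, D, E} — all of the relation — so {B, D} is a candidate key.
{C, D}⁺ = {A, B, C, D, E} — all of the relation — so {C, D} is a candidate key.
{C, E}⁺ = {A, B, C, D, E} — all of the relation — so {C, E} is a candidate key.
Any other superkey properly contains one of these, so there are no further candidate keys.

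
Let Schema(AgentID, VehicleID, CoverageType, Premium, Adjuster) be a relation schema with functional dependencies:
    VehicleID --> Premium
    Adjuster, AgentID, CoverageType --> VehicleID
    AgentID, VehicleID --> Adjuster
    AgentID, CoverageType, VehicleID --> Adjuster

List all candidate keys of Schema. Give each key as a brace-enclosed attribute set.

No FD produces {AgentID, CoverageType}, so they must be in every candidate key.
{Adjuster, AgentID, CoverageType}⁺ = {Adjuster, AgentID, CoverageType, Premium, VehicleID}, which is every attribute, so {Adjuster, AgentID, CoverageType} is a candidate key.
{AgentID, CoverageType, VehicleID}⁺ = {Adjuster, AgentID, CoverageType, Premium, VehicleID}, which is every attribute, so {AgentID, CoverageType, VehicleID} is a candidate key.
These are minimal and exhaustive — every other superkey contains one of them.

{Adjuster, AgentID, CoverageType}, {AgentID, CoverageType, VehicleID}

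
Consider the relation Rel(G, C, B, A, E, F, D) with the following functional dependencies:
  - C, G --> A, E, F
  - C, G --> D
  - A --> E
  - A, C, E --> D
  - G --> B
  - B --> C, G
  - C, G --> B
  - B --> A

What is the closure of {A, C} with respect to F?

Start with {A, C}.
A --> E applies; add {E} → now {A, C, E}.
A, C, E --> D applies; add {D} → now {A, C, D, E}.
No further FD applies.

{A, C, D, E}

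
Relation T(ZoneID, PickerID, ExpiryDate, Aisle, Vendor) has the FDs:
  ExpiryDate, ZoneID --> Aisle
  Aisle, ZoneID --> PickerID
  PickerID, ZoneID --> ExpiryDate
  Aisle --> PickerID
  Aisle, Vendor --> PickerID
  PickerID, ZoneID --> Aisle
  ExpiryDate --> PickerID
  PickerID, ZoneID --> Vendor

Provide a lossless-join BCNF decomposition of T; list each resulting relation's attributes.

Candidate keys of the original relation: {Aisle, ZoneID}, {ExpiryDate, ZoneID}, {PickerID, ZoneID}.
In {Aisle, ExpiryDate, PickerID, Vendor, ZoneID}, {Aisle} is not a superkey ({Aisle}⁺ restricted to this set is {Aisle, PickerID}), so split on Aisle --> PickerID into {Aisle, PickerID} and {Aisle, ExpiryDate, Vendor, ZoneID}.
{Aisle, PickerID} is in BCNF.
{Aisle, ExpiryDate, Vendor, ZoneID} is in BCNF.

{Aisle, ExpiryDate, Vendor, ZoneID}; {Aisle, PickerID}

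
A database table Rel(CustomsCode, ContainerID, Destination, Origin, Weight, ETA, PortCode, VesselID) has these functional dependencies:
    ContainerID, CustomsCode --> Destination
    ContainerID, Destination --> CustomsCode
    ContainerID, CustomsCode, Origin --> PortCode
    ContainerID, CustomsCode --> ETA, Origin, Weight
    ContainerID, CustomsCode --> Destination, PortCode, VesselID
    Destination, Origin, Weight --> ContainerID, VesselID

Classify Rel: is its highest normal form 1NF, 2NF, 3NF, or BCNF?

Candidate keys: {ContainerID, CustomsCode}, {ContainerID, Destination}, {Destination, Origin, Weight}. Prime attributes: {ContainerID, CustomsCode, Destination, Origin, Weight}.
Every FD has a superkey on the left, so the relation is in BCNF.

BCNF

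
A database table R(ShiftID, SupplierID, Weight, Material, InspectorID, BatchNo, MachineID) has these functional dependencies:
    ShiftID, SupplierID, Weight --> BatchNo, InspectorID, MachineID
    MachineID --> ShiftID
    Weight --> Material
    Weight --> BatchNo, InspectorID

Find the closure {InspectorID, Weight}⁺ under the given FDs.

Start with {InspectorID, Weight}.
Weight --> Material applies; add {Material} → now {InspectorID, Material, Weight}.
Weight --> BatchNo, InspectorID applies; add {BatchNo} → now {BatchNo, InspectorID, Material, Weight}.
No further FD applies.

{BatchNo, InspectorID, Material, Weight}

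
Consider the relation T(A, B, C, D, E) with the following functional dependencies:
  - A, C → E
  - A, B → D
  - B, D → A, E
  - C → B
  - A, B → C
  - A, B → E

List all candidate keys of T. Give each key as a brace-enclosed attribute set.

{A, B}, {A, C}, {B, D}, {C, D}

Closure of {A, B} is {A, B, C, D, E}, the whole schema; {A, B} is a candidate key.
Closure of {A, C} is {A, B, C, D, E}, the whole schema; {A, C} is a candidate key.
Closure of {B, D} is {A, B, C, D, E}, the whole schema; {B, D} is a candidate key.
Closure of {C, D} is {A, B, C, D, E}, the whole schema; {C, D} is a candidate key.
These are minimal and exhaustive — every other superkey contains one of them.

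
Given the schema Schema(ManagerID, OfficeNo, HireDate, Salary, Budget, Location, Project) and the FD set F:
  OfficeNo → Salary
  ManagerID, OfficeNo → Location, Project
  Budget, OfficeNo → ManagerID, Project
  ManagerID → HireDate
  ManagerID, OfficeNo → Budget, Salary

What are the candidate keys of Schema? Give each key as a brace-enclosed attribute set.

{OfficeNo} never appears on the right of any FD, so every key must include it.
{Budget, OfficeNo} is a candidate key since {Budget, OfficeNo}⁺ = {Budget, HireDate, Location, ManagerID, OfficeNo, Project, Salary} covers every attribute.
{ManagerID, OfficeNo} is a candidate key since {ManagerID, OfficeNo}⁺ = {Budget, HireDate, Location, ManagerID, OfficeNo, Project, Salary} covers every attribute.
No proper subset of any of these is a key, and no other minimal superkey exists.

{Budget, OfficeNo}, {ManagerID, OfficeNo}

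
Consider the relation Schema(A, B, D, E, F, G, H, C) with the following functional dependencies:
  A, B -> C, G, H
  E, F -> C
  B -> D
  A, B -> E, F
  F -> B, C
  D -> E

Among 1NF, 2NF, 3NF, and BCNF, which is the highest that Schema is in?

1NF

Candidate keys: {A, B}, {A, F}. Prime attributes: {A, B, F}.
For E, F -> C we have {E, F}⁺ = {B, C, D, E, F}; {E, F} is not a superkey, so BCNF fails.
E, F -> C has non-prime {C} on the right and a non-superkey on the left, so 3NF fails.
The proper key subset {B} of {A, B} determines non-prime {D, E}, so the relation is not even in 2NF.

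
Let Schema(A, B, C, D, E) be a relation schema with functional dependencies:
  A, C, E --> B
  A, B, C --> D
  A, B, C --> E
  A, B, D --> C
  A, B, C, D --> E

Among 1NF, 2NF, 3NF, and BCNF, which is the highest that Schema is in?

Candidate keys: {A, B, C}, {A, B, D}, {A, C, E}. Prime attributes: {A, B, C, D, E}.
Each dependency's left side is a superkey — BCNF holds.

BCNF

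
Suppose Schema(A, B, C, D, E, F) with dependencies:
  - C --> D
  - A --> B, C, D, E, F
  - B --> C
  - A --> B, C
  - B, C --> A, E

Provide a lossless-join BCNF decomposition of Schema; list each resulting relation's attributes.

Candidate keys of the original relation: {A}, {B}.
{A, B, C, D, E, F}: {C} determines {C, D} here but is not a superkey — split on C --> D, giving {C, D} and {A, B, C, E, F}.
{C, D} has no BCNF violation.
{A, B, C, E, F} has no BCNF violation.

{A, B, C, E, F}; {C, D}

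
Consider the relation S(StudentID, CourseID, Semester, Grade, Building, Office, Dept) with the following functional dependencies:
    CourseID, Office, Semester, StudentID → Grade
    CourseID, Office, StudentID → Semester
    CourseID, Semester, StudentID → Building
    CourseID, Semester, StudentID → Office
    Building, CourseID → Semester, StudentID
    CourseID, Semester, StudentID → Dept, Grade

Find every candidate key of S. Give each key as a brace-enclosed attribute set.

No FD produces {CourseID}, so it must be in every candidate key.
{Building, CourseID}⁺ = {Building, CourseID, Dept, Grade, Office, Semester, StudentID}, which is every attribute, so {Building, CourseID} is a candidate key.
{CourseID, Office, StudentID}⁺ = {Building, CourseID, Dept, Grade, Office, Semester, StudentID}, which is every attribute, so {CourseID, Office, StudentID} is a candidate key.
{CourseID, Semester, StudentID}⁺ = {Building, CourseID, Dept, Grade, Office, Semester, StudentID}, which is every attribute, so {CourseID, Semester, StudentID} is a candidate key.
No proper subset of any of these is a key, and no other minimal superkey exists.

{Building, CourseID}, {CourseID, Office, StudentID}, {CourseID, Semester, StudentID}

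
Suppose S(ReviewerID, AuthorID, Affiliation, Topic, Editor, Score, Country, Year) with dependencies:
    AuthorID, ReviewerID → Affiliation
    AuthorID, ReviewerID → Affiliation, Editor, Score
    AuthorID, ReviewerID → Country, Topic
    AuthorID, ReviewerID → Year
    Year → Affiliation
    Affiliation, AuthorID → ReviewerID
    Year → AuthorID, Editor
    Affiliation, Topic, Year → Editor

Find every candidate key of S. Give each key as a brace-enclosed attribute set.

{Year}⁺ = {Affiliation, AuthorID, Country, Editor, ReviewerID, Score, Topic, Year}, which is every attribute, so {Year} is a candidate key.
{Affiliation, AuthorID}⁺ = {Affiliation, AuthorID, Country, Editor, ReviewerID, Score, Topic, Year}, which is every attribute, so {Affiliation, AuthorID} is a candidate key.
{AuthorID, ReviewerID}⁺ = {Affiliation, AuthorID, Country, Editor, ReviewerID, Score, Topic, Year}, which is every attribute, so {AuthorID, ReviewerID} is a candidate key.
Any other superkey properly contains one of these, so there are no further candidate keys.

{Affiliation, AuthorID}, {AuthorID, ReviewerID}, {Year}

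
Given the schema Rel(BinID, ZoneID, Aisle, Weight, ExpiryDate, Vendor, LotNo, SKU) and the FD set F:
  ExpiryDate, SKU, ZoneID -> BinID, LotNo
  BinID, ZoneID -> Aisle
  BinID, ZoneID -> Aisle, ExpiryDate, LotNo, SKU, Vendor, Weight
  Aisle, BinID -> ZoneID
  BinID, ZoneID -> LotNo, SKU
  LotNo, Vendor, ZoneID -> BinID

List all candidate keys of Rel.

{Aisle, BinID}, {BinID, ZoneID}, {ExpiryDate, SKU, ZoneID}, {LotNo, Vendor, ZoneID}

Closure of {Aisle, BinID} is {Aisle, BinID, ExpiryDate, LotNo, SKU, Vendor, Weight, ZoneID}, the whole schema; {Aisle, BinID} is a candidate key.
Closure of {BinID, ZoneID} is {Aisle, BinID, ExpiryDate, LotNo, SKU, Vendor, Weight, ZoneID}, the whole schema; {BinID, ZoneID} is a candidate key.
Closure of {ExpiryDate, SKU, ZoneID} is {Aisle, BinID, ExpiryDate, LotNo, SKU, Vendor, Weight, ZoneID}, the whole schema; {ExpiryDate, SKU, ZoneID} is a candidate key.
Closure of {LotNo, Vendor, ZoneID} is {Aisle, BinID, ExpiryDate, LotNo, SKU, Vendor, Weight, ZoneID}, the whole schema; {LotNo, Vendor, ZoneID} is a candidate key.
No proper subset of any of these is a key, and no other minimal superkey exists.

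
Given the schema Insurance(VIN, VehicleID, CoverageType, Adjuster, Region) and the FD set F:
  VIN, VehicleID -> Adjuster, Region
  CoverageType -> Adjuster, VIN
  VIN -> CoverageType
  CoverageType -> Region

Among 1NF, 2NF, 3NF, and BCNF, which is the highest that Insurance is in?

1NF

Candidate keys: {CoverageType, VehicleID}, {VIN, VehicleID}. Prime attributes: {CoverageType, VIN, VehicleID}.
For CoverageType -> Adjuster, VIN we have {CoverageType}⁺ = {Adjuster, CoverageType, Region, VIN}; {CoverageType} is not a superkey, so BCNF fails.
Because {Adjuster} is non-prime and the left side of CoverageType -> Adjuster, VIN is not a superkey, the relation is not in 3NF.
Since {CoverageType} ⊂ {CoverageType, VehicleID} and {CoverageType}⁺ ⊇ {Adjuster, Region} with {Adjuster, Region} non-prime, there is a partial dependency; 2NF fails.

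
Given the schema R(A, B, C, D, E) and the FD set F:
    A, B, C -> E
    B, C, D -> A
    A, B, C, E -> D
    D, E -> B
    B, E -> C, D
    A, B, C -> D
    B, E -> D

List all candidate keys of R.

{A, B, C}, {B, C, D}, {B, E}, {D, E}

{B, E}⁺ = {A, B, C, D, E} — all of the relation — so {B, E} is a candidate key.
{D, E}⁺ = {A, B, C, D, E} — all of the relation — so {D, E} is a candidate key.
{A, B, C}⁺ = {A, B, C, D, E} — all of the relation — so {A, B, C} is a candidate key.
{B, C, D}⁺ = {A, B, C, D, E} — all of the relation — so {B, C, D} is a candidate key.
No proper subset of any of these is a key, and no other minimal superkey exists.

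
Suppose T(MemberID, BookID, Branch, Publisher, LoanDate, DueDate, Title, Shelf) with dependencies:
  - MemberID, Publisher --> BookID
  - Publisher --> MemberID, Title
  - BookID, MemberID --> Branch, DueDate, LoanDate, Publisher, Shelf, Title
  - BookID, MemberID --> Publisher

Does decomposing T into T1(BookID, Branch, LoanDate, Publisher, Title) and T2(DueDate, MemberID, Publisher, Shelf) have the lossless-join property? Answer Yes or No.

Yes

T1 ∩ T2 = {Publisher}; its closure under F is {BookID, Branch, DueDate, LoanDate, MemberID, Publisher, Shelf, Title}.
This includes all of T1, so the common attributes are a superkey of T1 — the join is lossless.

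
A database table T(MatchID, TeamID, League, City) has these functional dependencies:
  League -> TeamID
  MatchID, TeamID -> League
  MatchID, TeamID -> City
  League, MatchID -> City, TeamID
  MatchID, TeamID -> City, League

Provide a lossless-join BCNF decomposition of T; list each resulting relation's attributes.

Candidate keys of the original relation: {League, MatchID}, {MatchID, TeamID}.
Within {City, League, MatchID, TeamID}: {League}⁺ ∩ {City, League, MatchID, TeamID} = {League, TeamID}, not the whole set, so League -> TeamID violates BCNF; decompose into {League, TeamID} and {City, League, MatchID}.
{League, TeamID}: every determinant is a superkey — BCNF.
{City, League, MatchID}: every determinant is a superkey — BCNF.

{City, League, MatchID}; {League, TeamID}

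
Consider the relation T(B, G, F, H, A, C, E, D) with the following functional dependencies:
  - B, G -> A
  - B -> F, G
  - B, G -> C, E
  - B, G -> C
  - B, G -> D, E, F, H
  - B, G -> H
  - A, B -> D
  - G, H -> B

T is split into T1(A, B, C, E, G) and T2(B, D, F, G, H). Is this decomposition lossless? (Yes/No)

The shared attributes are {B, G} and {B, G}⁺ = {A, B, C, D, E, F, G, H}.
This includes all of T1, so the common attributes are a superkey of T1 — the join is lossless.

Yes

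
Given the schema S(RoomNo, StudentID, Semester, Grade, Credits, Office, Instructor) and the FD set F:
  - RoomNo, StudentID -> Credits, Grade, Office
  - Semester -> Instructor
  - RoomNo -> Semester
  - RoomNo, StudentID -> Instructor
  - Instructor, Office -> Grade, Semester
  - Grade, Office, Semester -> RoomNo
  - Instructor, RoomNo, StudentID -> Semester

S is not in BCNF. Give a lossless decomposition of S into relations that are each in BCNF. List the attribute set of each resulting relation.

Candidate keys of the original relation: {Instructor, Office, StudentID}, {Office, Semester, StudentID}, {RoomNo, StudentID}.
Within {Credits, Grade, Instructor, Office, RoomNo, Semester, StudentID}: {Semester}⁺ ∩ {Credits, Grade, Instructor, Office, RoomNo, Semester, StudentID} = {Instructor, Semester}, not the whole set, so Semester -> Instructor violates BCNF; decompose into {Instructor, Semester} and {Credits, Grade, Office, RoomNo, Semester, StudentID}.
{Instructor, Semester} has no BCNF violation.
Within {Credits, Grade, Office, RoomNo, Semester, StudentID}: {RoomNo}⁺ ∩ {Credits, Grade, Office, RoomNo, Semester, StudentID} = {RoomNo, Semester}, not the whole set, so RoomNo -> Semester violates BCNF; decompose into {RoomNo, Semester} and {Credits, Grade, Office, RoomNo, StudentID}.
{RoomNo, Semester} has no BCNF violation.
Within {Credits, Grade, Office, RoomNo, StudentID}: {Office, RoomNo}⁺ ∩ {Credits, Grade, Office, RoomNo, StudentID} = {Grade, Office, RoomNo}, not the whole set, so Office, RoomNo -> Grade violates BCNF; decompose into {Grade, Office, RoomNo} and {Credits, Office, RoomNo, StudentID}.
{Grade, Office, RoomNo} has no BCNF violation.
{Credits, Office, RoomNo, StudentID} has no BCNF violation.

{Credits, Office, RoomNo, StudentID}; {Grade, Office, RoomNo}; {Instructor, Semester}; {RoomNo, Semester}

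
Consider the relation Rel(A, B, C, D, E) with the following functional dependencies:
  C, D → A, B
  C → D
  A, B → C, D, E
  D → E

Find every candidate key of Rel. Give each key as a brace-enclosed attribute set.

{A, B}, {C}

{C}⁺ = {A, B, C, D, E} — all of the relation — so {C} is a candidate key.
{A, B}⁺ = {A, B, C, D, E} — all of the relation — so {A, B} is a candidate key.
No proper subset of any of these is a key, and no other minimal superkey exists.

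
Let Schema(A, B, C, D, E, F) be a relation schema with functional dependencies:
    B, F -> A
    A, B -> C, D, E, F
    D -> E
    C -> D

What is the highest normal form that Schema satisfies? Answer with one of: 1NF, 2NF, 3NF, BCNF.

Candidate keys: {A, B}, {B, F}. Prime attributes: {A, B, F}.
D -> E: {D}⁺ = {D, E}, which is not all of the attributes, so the left side is not a superkey — BCNF is violated.
Because {E} is non-prime and the left side of D -> E is not a superkey, the relation is not in 3NF.
No non-prime attribute depends on a proper subset of any candidate key, so 2NF holds.

2NF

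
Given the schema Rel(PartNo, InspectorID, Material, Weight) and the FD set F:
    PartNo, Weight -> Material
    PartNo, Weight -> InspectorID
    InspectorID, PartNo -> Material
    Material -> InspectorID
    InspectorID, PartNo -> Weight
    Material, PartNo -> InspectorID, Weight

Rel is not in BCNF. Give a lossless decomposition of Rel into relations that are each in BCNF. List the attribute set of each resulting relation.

Candidate keys of the original relation: {InspectorID, PartNo}, {Material, PartNo}, {PartNo, Weight}.
In {InspectorID, Material, PartNo, Weight}, {Material} is not a superkey ({Material}⁺ restricted to this set is {InspectorID, Material}), so split on Material -> InspectorID into {InspectorID, Material} and {Material, PartNo, Weight}.
{InspectorID, Material} has no BCNF violation.
{Material, PartNo, Weight} has no BCNF violation.

{InspectorID, Material}; {Material, PartNo, Weight}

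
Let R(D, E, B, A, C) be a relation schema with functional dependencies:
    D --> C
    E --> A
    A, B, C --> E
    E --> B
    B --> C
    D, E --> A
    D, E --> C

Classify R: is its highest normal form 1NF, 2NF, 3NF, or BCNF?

Candidate keys: {A, B, D}, {D, E}. Prime attributes: {A, B, D, E}.
For D --> C we have {D}⁺ = {C, D}; {D} is not a superkey, so BCNF fails.
D --> C has non-prime {C} on the right and a non-superkey on the left, so 3NF fails.
{D} is a proper subset of the key {D, E}, and {D}⁺ contains the non-prime attribute {C} — a partial dependency, so 2NF is violated.

1NF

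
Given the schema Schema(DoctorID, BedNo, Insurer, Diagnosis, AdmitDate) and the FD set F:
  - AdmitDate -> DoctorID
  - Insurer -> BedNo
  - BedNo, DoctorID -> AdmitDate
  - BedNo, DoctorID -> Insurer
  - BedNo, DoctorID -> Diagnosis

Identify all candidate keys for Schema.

{AdmitDate, BedNo}, {AdmitDate, Insurer}, {BedNo, DoctorID}, {DoctorID, Insurer}

Closure of {AdmitDate, BedNo} is {AdmitDate, BedNo, Diagnosis, DoctorID, Insurer}, the whole schema; {AdmitDate, BedNo} is a candidate key.
Closure of {AdmitDate, Insurer} is {AdmitDate, BedNo, Diagnosis, DoctorID, Insurer}, the whole schema; {AdmitDate, Insurer} is a candidate key.
Closure of {BedNo, DoctorID} is {AdmitDate, BedNo, Diagnosis, DoctorID, Insurer}, the whole schema; {BedNo, DoctorID} is a candidate key.
Closure of {DoctorID, Insurer} is {AdmitDate, BedNo, Diagnosis, DoctorID, Insurer}, the whole schema; {DoctorID, Insurer} is a candidate key.
No proper subset of any of these is a key, and no other minimal superkey exists.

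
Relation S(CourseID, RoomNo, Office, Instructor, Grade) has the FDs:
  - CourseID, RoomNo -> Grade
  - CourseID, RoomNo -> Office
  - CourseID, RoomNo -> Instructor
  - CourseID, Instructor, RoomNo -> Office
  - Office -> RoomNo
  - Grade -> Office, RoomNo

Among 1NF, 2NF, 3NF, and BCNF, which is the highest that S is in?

3NF

Candidate keys: {CourseID, Grade}, {CourseID, Office}, {CourseID, RoomNo}. Prime attributes: {CourseID, Grade, Office, RoomNo}.
Office -> RoomNo breaks BCNF: {Office}⁺ = {Office, RoomNo}, so {Office} is not a superkey.
Its right-hand attributes {RoomNo} are all prime, as are those of every other non-superkey FD — the relation is in 3NF.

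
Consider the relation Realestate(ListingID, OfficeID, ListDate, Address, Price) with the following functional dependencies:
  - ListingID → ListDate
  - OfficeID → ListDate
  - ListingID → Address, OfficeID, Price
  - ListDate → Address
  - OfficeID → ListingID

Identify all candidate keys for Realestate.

{ListingID}⁺ = {Address, ListDate, ListingID, OfficeID, Price}, which is every attribute, so {ListingID} is a candidate key.
{OfficeID}⁺ = {Address, ListDate, ListingID, OfficeID, Price}, which is every attribute, so {OfficeID} is a candidate key.
These are minimal and exhaustive — every other superkey contains one of them.

{ListingID}, {OfficeID}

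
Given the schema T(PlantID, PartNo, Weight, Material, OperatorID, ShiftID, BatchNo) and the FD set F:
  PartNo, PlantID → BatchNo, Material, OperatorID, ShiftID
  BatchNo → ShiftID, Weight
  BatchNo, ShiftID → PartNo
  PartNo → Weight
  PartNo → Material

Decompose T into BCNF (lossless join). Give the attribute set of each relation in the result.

Candidate keys of the original relation: {BatchNo, PlantID}, {PartNo, PlantID}.
{BatchNo, Material, OperatorID, PartNo, PlantID, ShiftID, Weight}: {BatchNo} determines {BatchNo, Material, PartNo, ShiftID, Weight} here but is not a superkey — split on BatchNo → Material, PartNo, ShiftID, Weight, giving {BatchNo, Material, PartNo, ShiftID, Weight} and {BatchNo, OperatorID, PlantID}.
{BatchNo, Material, PartNo, ShiftID, Weight}: {PartNo} determines {Material, PartNo, Weight} here but is not a superkey — split on PartNo → Material, Weight, giving {Material, PartNo, Weight} and {BatchNo, PartNo, ShiftID}.
{Material, PartNo, Weight} is in BCNF.
{BatchNo, PartNo, ShiftID} is in BCNF.
{BatchNo, OperatorID, PlantID} is in BCNF.

{BatchNo, OperatorID, PlantID}; {BatchNo, PartNo, ShiftID}; {Material, PartNo, Weight}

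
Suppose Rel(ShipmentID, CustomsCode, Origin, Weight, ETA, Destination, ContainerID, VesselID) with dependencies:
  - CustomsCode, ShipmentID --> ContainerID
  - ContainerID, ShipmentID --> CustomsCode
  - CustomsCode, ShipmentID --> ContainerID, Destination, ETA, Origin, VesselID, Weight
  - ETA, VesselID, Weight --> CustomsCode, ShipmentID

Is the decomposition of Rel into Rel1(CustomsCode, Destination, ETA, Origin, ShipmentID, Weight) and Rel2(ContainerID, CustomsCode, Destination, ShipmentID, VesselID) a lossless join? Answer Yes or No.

Common attributes: {CustomsCode, Destination, ShipmentID}; their closure is {ContainerID, CustomsCode, Destination, ETA, Origin, ShipmentID, VesselID, Weight}.
Since Rel1 ⊆ {ContainerID, CustomsCode, Destination, ETA, Origin, ShipmentID, VesselID, Weight}, the intersection is a superkey of Rel1; the decomposition is lossless.

Yes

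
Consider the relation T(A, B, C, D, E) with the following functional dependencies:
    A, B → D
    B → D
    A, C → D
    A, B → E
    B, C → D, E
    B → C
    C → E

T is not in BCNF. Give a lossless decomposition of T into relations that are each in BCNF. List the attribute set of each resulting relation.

Candidate key of the original relation: {A, B}.
Within {A, B, C, D, E}: {B}⁺ ∩ {A, B, C, D, E} = {B, C, D, E}, not the whole set, so B → C, D, E violates BCNF; decompose into {B, C, D, E} and {A, B}.
Within {B, C, D, E}: {C}⁺ ∩ {B, C, D, E} = {C, E}, not the whole set, so C → E violates BCNF; decompose into {C, E} and {B, C, D}.
{C, E}: every determinant is a superkey — BCNF.
{B, C, D}: every determinant is a superkey — BCNF.
{A, B}: every determinant is a superkey — BCNF.

{A, B}; {B, C, D}; {C, E}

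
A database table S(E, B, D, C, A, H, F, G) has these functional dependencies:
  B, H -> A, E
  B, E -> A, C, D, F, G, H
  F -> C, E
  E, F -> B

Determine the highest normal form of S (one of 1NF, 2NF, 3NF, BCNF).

Candidate keys: {B, E}, {B, H}, {F}. Prime attributes: {B, E, F, H}.
Every FD has a superkey on the left, so the relation is in BCNF.

BCNF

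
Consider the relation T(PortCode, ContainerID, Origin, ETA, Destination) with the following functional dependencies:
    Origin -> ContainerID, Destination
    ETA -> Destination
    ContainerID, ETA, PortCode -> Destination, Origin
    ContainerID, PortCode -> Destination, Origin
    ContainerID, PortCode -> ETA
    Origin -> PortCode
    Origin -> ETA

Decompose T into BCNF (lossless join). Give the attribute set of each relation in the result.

{ContainerID, ETA, Origin, PortCode}; {Destination, ETA}

Candidate keys of the original relation: {ContainerID, PortCode}, {Origin}.
In {ContainerID, Destination, ETA, Origin, PortCode}, {ETA} is not a superkey ({ETA}⁺ restricted to this set is {Destination, ETA}), so split on ETA -> Destination into {Destination, ETA} and {ContainerID, ETA, Origin, PortCode}.
{Destination, ETA}: every determinant is a superkey — BCNF.
{ContainerID, ETA, Origin, PortCode}: every determinant is a superkey — BCNF.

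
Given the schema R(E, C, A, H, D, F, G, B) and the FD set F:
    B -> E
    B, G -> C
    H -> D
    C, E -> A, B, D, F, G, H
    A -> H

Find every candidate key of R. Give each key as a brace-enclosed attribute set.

{B, C}, {B, G}, {C, E}

{B, C} is a candidate key since {B, C}⁺ = {A, B, C, D, E, F, G, H} covers every attribute.
{B, G} is a candidate key since {B, G}⁺ = {A, B, C, D, E, F, G, H} covers every attribute.
{C, E} is a candidate key since {C, E}⁺ = {A, B, C, D, E, F, G, H} covers every attribute.
No proper subset of any of these is a key, and no other minimal superkey exists.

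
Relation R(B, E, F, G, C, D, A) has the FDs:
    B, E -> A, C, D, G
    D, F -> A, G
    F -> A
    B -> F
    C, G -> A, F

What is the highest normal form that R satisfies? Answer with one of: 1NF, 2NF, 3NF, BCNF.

Candidate key: {B, E}. Prime attributes: {B, E}.
D, F -> A, G: {D, F}⁺ = {A, D, F, G}, which is not all of the attributes, so the left side is not a superkey — BCNF is violated.
D, F -> A, G determines the non-prime attributes {A, G} from a non-superkey — 3NF is violated.
The proper key subset {B} of {B, E} determines non-prime {A, F}, so the relation is not even in 2NF.

1NF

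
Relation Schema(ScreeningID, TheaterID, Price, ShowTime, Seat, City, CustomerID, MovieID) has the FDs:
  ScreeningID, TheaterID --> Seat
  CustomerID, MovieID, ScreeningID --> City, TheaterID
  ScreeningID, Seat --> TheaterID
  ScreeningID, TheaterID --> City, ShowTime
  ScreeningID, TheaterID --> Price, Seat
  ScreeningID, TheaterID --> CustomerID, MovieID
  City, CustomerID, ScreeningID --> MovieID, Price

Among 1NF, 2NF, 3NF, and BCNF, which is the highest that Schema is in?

BCNF

Candidate keys: {City, CustomerID, ScreeningID}, {CustomerID, MovieID, ScreeningID}, {ScreeningID, Seat}, {ScreeningID, TheaterID}. Prime attributes: {City, CustomerID, MovieID, ScreeningID, Seat, TheaterID}.
Every FD has a superkey on the left, so the relation is in BCNF.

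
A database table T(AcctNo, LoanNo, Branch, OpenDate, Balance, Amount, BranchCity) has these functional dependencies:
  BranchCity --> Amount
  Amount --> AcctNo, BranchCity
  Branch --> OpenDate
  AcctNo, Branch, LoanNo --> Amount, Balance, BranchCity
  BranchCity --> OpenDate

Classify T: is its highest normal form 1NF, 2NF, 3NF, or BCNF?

Candidate keys: {AcctNo, Branch, LoanNo}, {Amount, Branch, LoanNo}, {Branch, BranchCity, LoanNo}. Prime attributes: {AcctNo, Amount, Branch, BranchCity, LoanNo}.
BranchCity --> Amount: {BranchCity}⁺ = {AcctNo, Amount, BranchCity, OpenDate}, which is not all of the attributes, so the left side is not a superkey — BCNF is violated.
Branch --> OpenDate determines the non-prime attribute {OpenDate} from a non-superkey — 3NF is violated.
The proper key subset {Branch} of {AcctNo, Branch, LoanNo} determines non-prime {OpenDate}, so the relation is not even in 2NF.

1NF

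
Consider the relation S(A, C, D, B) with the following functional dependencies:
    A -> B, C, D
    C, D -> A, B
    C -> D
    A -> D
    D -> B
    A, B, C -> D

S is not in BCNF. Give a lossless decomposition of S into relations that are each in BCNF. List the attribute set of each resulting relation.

{A, C, D}; {B, D}

Candidate keys of the original relation: {A}, {C}.
Within {A, B, C, D}: {D}⁺ ∩ {A, B, C, D} = {B, D}, not the whole set, so D -> B violates BCNF; decompose into {B, D} and {A, C, D}.
{B, D}: every determinant is a superkey — BCNF.
{A, C, D}: every determinant is a superkey — BCNF.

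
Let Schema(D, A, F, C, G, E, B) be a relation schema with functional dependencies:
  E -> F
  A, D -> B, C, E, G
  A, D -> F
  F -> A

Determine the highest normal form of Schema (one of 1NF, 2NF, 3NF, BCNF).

3NF

Candidate keys: {A, D}, {D, E}, {D, F}. Prime attributes: {A, D, E, F}.
For E -> F we have {E}⁺ = {A, E, F}; {E} is not a superkey, so BCNF fails.
Since {F} ⊆ prime attributes and every other non-superkey FD also has a prime right side, the schema is in 3NF.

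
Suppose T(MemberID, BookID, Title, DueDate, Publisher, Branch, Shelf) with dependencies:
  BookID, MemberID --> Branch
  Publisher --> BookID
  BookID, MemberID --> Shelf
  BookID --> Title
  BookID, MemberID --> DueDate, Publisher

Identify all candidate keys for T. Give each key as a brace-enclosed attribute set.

{BookID, MemberID}, {MemberID, Publisher}

Attributes never on any right-hand side: {MemberID} — every candidate key must contain it.
{BookID, MemberID}⁺ = {BookID, Branch, DueDate, MemberID, Publisher, Shelf, Title}, which is every attribute, so {BookID, MemberID} is a candidate key.
{MemberID, Publisher}⁺ = {BookID, Branch, DueDate, MemberID, Publisher, Shelf, Title}, which is every attribute, so {MemberID, Publisher} is a candidate key.
Any other superkey properly contains one of these, so there are no further candidate keys.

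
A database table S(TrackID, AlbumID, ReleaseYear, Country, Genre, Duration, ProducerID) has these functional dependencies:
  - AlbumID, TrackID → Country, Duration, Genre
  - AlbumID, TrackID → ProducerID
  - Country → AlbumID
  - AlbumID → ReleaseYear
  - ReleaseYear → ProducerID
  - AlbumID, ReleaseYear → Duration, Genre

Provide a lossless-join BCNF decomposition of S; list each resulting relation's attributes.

{AlbumID, Country}; {AlbumID, Duration, Genre, ReleaseYear}; {Country, TrackID}; {ProducerID, ReleaseYear}

Candidate keys of the original relation: {AlbumID, TrackID}, {Country, TrackID}.
Within {AlbumID, Country, Duration, Genre, ProducerID, ReleaseYear, TrackID}: {Country}⁺ ∩ {AlbumID, Country, Duration, Genre, ProducerID, ReleaseYear, TrackID} = {AlbumID, Country, Duration, Genre, ProducerID, ReleaseYear}, not the whole set, so Country → AlbumID, Duration, Genre, ProducerID, ReleaseYear violates BCNF; decompose into {AlbumID, Country, Duration, Genre, ProducerID, ReleaseYear} and {Country, TrackID}.
Within {AlbumID, Country, Duration, Genre, ProducerID, ReleaseYear}: {AlbumID}⁺ ∩ {AlbumID, Country, Duration, Genre, ProducerID, ReleaseYear} = {AlbumID, Duration, Genre, ProducerID, ReleaseYear}, not the whole set, so AlbumID → Duration, Genre, ProducerID, ReleaseYear violates BCNF; decompose into {AlbumID, Duration, Genre, ProducerID, ReleaseYear} and {AlbumID, Country}.
Within {AlbumID, Duration, Genre, ProducerID, ReleaseYear}: {ReleaseYear}⁺ ∩ {AlbumID, Duration, Genre, ProducerID, ReleaseYear} = {ProducerID, ReleaseYear}, not the whole set, so ReleaseYear → ProducerID violates BCNF; decompose into {ProducerID, ReleaseYear} and {AlbumID, Duration, Genre, ReleaseYear}.
{ProducerID, ReleaseYear} has no BCNF violation.
{AlbumID, Duration, Genre, ReleaseYear} has no BCNF violation.
{AlbumID, Country} has no BCNF violation.
{Country, TrackID} has no BCNF violation.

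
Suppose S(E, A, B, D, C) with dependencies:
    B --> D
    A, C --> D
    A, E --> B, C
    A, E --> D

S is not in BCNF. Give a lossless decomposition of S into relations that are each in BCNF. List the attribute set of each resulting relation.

{A, B, C, E}; {B, D}

Candidate key of the original relation: {A, E}.
In {A, B, C, D, E}, {B} is not a superkey ({B}⁺ restricted to this set is {B, D}), so split on B --> D into {B, D} and {A, B, C, E}.
{B, D} has no BCNF violation.
{A, B, C, E} has no BCNF violation.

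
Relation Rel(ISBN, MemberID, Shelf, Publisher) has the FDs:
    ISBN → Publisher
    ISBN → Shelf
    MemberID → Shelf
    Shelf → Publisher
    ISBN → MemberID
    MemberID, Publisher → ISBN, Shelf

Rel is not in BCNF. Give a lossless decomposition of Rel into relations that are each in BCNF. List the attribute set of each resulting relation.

{ISBN, MemberID, Shelf}; {Publisher, Shelf}

Candidate keys of the original relation: {ISBN}, {MemberID}.
Within {ISBN, MemberID, Publisher, Shelf}: {Shelf}⁺ ∩ {ISBN, MemberID, Publisher, Shelf} = {Publisher, Shelf}, not the whole set, so Shelf → Publisher violates BCNF; decompose into {Publisher, Shelf} and {ISBN, MemberID, Shelf}.
{Publisher, Shelf} has no BCNF violation.
{ISBN, MemberID, Shelf} has no BCNF violation.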